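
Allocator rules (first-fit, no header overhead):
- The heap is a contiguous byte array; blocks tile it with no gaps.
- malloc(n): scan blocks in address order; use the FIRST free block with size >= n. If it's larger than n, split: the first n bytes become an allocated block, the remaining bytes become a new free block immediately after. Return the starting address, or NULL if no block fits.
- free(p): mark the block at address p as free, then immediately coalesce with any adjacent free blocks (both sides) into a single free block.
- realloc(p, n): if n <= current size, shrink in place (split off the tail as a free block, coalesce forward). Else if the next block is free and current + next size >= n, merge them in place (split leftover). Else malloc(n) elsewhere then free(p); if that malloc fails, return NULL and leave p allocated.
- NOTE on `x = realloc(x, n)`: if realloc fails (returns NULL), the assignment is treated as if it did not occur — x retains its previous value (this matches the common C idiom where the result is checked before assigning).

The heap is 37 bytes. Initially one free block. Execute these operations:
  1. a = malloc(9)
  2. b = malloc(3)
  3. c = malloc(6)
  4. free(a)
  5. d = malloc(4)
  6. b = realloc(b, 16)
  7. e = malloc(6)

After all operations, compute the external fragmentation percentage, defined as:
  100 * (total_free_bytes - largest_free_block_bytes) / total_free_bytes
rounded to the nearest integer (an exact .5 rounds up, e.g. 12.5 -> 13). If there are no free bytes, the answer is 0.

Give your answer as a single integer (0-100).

Answer: 40

Derivation:
Op 1: a = malloc(9) -> a = 0; heap: [0-8 ALLOC][9-36 FREE]
Op 2: b = malloc(3) -> b = 9; heap: [0-8 ALLOC][9-11 ALLOC][12-36 FREE]
Op 3: c = malloc(6) -> c = 12; heap: [0-8 ALLOC][9-11 ALLOC][12-17 ALLOC][18-36 FREE]
Op 4: free(a) -> (freed a); heap: [0-8 FREE][9-11 ALLOC][12-17 ALLOC][18-36 FREE]
Op 5: d = malloc(4) -> d = 0; heap: [0-3 ALLOC][4-8 FREE][9-11 ALLOC][12-17 ALLOC][18-36 FREE]
Op 6: b = realloc(b, 16) -> b = 18; heap: [0-3 ALLOC][4-11 FREE][12-17 ALLOC][18-33 ALLOC][34-36 FREE]
Op 7: e = malloc(6) -> e = 4; heap: [0-3 ALLOC][4-9 ALLOC][10-11 FREE][12-17 ALLOC][18-33 ALLOC][34-36 FREE]
Free blocks: [2 3] total_free=5 largest=3 -> 100*(5-3)/5 = 200/5 = 40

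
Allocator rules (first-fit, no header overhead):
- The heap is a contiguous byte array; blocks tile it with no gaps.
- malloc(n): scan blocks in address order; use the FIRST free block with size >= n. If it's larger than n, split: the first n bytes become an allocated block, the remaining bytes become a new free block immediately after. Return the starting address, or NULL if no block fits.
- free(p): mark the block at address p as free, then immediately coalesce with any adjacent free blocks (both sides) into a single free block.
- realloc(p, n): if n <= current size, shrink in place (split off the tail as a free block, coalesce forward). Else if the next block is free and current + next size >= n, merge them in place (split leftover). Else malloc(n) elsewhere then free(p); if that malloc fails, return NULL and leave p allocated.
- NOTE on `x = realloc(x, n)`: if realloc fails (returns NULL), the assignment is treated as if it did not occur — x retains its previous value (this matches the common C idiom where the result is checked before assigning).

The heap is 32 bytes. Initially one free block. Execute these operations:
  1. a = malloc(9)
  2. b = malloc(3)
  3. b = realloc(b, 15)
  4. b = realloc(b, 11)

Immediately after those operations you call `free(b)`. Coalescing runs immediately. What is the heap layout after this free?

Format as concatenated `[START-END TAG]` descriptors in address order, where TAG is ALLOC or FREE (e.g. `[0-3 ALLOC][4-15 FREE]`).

Op 1: a = malloc(9) -> a = 0; heap: [0-8 ALLOC][9-31 FREE]
Op 2: b = malloc(3) -> b = 9; heap: [0-8 ALLOC][9-11 ALLOC][12-31 FREE]
Op 3: b = realloc(b, 15) -> b = 9; heap: [0-8 ALLOC][9-23 ALLOC][24-31 FREE]
Op 4: b = realloc(b, 11) -> b = 9; heap: [0-8 ALLOC][9-19 ALLOC][20-31 FREE]
free(b): b = 9 -> block [9-19 ALLOC]; mark free, coalesce with adjacent free neighbors -> [0-8 ALLOC][9-31 FREE]

Answer: [0-8 ALLOC][9-31 FREE]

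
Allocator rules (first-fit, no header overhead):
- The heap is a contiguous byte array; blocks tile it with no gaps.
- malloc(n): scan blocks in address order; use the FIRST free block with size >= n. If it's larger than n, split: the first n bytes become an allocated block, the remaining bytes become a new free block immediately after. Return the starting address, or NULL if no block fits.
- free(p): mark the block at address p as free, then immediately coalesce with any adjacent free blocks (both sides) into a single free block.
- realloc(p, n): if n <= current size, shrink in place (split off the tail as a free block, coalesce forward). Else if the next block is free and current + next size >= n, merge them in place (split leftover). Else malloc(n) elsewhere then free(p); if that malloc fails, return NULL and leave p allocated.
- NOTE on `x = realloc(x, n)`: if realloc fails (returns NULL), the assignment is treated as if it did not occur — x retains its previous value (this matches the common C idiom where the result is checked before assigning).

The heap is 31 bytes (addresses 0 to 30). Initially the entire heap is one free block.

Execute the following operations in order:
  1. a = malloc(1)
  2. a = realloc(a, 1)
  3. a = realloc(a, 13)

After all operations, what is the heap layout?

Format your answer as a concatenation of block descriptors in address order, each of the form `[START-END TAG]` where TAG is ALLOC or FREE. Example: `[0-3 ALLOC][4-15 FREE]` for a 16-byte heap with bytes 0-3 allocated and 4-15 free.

Answer: [0-12 ALLOC][13-30 FREE]

Derivation:
Op 1: a = malloc(1) -> a = 0; heap: [0-0 ALLOC][1-30 FREE]
Op 2: a = realloc(a, 1) -> a = 0; heap: [0-0 ALLOC][1-30 FREE]
Op 3: a = realloc(a, 13) -> a = 0; heap: [0-12 ALLOC][13-30 FREE]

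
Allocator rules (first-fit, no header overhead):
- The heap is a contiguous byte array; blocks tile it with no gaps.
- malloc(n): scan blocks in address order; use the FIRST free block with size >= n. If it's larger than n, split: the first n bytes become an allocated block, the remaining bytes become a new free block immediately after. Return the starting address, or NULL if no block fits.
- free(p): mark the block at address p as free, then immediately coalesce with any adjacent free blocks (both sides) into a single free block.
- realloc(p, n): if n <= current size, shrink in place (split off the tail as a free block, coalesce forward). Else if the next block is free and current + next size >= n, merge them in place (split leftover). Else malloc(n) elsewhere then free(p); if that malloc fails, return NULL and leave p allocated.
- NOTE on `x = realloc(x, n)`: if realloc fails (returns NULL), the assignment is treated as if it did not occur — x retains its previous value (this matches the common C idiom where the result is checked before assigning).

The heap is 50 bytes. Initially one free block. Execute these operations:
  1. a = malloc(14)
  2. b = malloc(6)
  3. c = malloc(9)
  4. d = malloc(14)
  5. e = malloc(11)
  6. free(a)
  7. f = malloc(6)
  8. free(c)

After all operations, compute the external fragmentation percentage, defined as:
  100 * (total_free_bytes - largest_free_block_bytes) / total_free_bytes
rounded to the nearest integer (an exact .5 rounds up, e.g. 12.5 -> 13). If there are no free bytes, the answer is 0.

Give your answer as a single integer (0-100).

Op 1: a = malloc(14) -> a = 0; heap: [0-13 ALLOC][14-49 FREE]
Op 2: b = malloc(6) -> b = 14; heap: [0-13 ALLOC][14-19 ALLOC][20-49 FREE]
Op 3: c = malloc(9) -> c = 20; heap: [0-13 ALLOC][14-19 ALLOC][20-28 ALLOC][29-49 FREE]
Op 4: d = malloc(14) -> d = 29; heap: [0-13 ALLOC][14-19 ALLOC][20-28 ALLOC][29-42 ALLOC][43-49 FREE]
Op 5: e = malloc(11) -> e = NULL; heap: [0-13 ALLOC][14-19 ALLOC][20-28 ALLOC][29-42 ALLOC][43-49 FREE]
Op 6: free(a) -> (freed a); heap: [0-13 FREE][14-19 ALLOC][20-28 ALLOC][29-42 ALLOC][43-49 FREE]
Op 7: f = malloc(6) -> f = 0; heap: [0-5 ALLOC][6-13 FREE][14-19 ALLOC][20-28 ALLOC][29-42 ALLOC][43-49 FREE]
Op 8: free(c) -> (freed c); heap: [0-5 ALLOC][6-13 FREE][14-19 ALLOC][20-28 FREE][29-42 ALLOC][43-49 FREE]
Free blocks: [8 9 7] total_free=24 largest=9 -> 100*(24-9)/24 = 1500/24 = 62.5 -> rounds to 63

Answer: 63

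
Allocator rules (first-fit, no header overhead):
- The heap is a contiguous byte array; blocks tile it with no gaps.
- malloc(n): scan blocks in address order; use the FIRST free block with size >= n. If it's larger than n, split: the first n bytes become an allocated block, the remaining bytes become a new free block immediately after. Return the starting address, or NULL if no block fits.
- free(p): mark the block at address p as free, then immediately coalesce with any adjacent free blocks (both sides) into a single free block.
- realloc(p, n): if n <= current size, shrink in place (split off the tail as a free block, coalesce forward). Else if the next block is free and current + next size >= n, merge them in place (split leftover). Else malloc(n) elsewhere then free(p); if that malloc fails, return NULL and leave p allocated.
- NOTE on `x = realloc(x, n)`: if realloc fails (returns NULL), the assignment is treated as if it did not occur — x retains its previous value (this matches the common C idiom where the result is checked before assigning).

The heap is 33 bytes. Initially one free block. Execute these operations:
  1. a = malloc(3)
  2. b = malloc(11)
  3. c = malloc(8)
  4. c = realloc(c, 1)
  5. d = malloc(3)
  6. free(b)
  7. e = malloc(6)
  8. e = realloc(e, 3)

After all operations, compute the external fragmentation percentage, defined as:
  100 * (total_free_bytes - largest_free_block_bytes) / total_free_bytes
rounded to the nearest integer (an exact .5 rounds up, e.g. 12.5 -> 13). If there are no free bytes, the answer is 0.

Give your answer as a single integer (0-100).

Answer: 35

Derivation:
Op 1: a = malloc(3) -> a = 0; heap: [0-2 ALLOC][3-32 FREE]
Op 2: b = malloc(11) -> b = 3; heap: [0-2 ALLOC][3-13 ALLOC][14-32 FREE]
Op 3: c = malloc(8) -> c = 14; heap: [0-2 ALLOC][3-13 ALLOC][14-21 ALLOC][22-32 FREE]
Op 4: c = realloc(c, 1) -> c = 14; heap: [0-2 ALLOC][3-13 ALLOC][14-14 ALLOC][15-32 FREE]
Op 5: d = malloc(3) -> d = 15; heap: [0-2 ALLOC][3-13 ALLOC][14-14 ALLOC][15-17 ALLOC][18-32 FREE]
Op 6: free(b) -> (freed b); heap: [0-2 ALLOC][3-13 FREE][14-14 ALLOC][15-17 ALLOC][18-32 FREE]
Op 7: e = malloc(6) -> e = 3; heap: [0-2 ALLOC][3-8 ALLOC][9-13 FREE][14-14 ALLOC][15-17 ALLOC][18-32 FREE]
Op 8: e = realloc(e, 3) -> e = 3; heap: [0-2 ALLOC][3-5 ALLOC][6-13 FREE][14-14 ALLOC][15-17 ALLOC][18-32 FREE]
Free blocks: [8 15] total_free=23 largest=15 -> 100*(23-15)/23 = 800/23 ≈ 34.783 -> rounds to 35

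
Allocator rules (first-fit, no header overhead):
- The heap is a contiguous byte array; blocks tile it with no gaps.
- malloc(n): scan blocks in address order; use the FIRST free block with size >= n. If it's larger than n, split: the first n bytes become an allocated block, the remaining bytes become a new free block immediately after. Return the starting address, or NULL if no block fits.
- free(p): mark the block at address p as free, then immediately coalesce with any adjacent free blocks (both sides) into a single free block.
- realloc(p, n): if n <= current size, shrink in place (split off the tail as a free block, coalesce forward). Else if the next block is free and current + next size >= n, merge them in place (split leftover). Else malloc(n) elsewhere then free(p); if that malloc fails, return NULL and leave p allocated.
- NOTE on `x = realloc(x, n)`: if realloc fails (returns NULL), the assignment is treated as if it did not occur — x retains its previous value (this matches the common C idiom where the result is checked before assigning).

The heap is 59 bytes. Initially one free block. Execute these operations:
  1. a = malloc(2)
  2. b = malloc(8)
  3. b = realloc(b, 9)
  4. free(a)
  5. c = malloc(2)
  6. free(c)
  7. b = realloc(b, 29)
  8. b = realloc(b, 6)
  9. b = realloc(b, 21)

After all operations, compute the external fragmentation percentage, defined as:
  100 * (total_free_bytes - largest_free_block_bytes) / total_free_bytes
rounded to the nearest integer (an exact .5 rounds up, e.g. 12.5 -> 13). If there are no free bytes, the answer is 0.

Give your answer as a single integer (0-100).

Op 1: a = malloc(2) -> a = 0; heap: [0-1 ALLOC][2-58 FREE]
Op 2: b = malloc(8) -> b = 2; heap: [0-1 ALLOC][2-9 ALLOC][10-58 FREE]
Op 3: b = realloc(b, 9) -> b = 2; heap: [0-1 ALLOC][2-10 ALLOC][11-58 FREE]
Op 4: free(a) -> (freed a); heap: [0-1 FREE][2-10 ALLOC][11-58 FREE]
Op 5: c = malloc(2) -> c = 0; heap: [0-1 ALLOC][2-10 ALLOC][11-58 FREE]
Op 6: free(c) -> (freed c); heap: [0-1 FREE][2-10 ALLOC][11-58 FREE]
Op 7: b = realloc(b, 29) -> b = 2; heap: [0-1 FREE][2-30 ALLOC][31-58 FREE]
Op 8: b = realloc(b, 6) -> b = 2; heap: [0-1 FREE][2-7 ALLOC][8-58 FREE]
Op 9: b = realloc(b, 21) -> b = 2; heap: [0-1 FREE][2-22 ALLOC][23-58 FREE]
Free blocks: [2 36] total_free=38 largest=36 -> 100*(38-36)/38 = 200/38 ≈ 5.263 -> rounds to 5

Answer: 5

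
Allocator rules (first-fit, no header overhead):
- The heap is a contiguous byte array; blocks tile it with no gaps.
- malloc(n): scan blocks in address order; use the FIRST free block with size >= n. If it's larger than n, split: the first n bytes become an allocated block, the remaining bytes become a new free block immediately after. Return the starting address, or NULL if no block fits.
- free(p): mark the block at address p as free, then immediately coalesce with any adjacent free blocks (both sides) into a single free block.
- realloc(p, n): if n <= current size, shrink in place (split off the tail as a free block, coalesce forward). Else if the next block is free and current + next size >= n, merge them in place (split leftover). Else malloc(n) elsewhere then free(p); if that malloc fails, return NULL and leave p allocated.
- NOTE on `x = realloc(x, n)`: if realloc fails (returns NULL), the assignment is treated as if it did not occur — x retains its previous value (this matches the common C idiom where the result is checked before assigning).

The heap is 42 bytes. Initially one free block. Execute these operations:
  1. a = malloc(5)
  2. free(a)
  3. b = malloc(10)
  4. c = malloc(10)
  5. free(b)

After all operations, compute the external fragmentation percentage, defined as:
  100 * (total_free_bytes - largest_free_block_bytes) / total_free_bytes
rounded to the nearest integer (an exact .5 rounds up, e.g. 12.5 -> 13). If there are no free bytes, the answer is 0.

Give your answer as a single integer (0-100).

Op 1: a = malloc(5) -> a = 0; heap: [0-4 ALLOC][5-41 FREE]
Op 2: free(a) -> (freed a); heap: [0-41 FREE]
Op 3: b = malloc(10) -> b = 0; heap: [0-9 ALLOC][10-41 FREE]
Op 4: c = malloc(10) -> c = 10; heap: [0-9 ALLOC][10-19 ALLOC][20-41 FREE]
Op 5: free(b) -> (freed b); heap: [0-9 FREE][10-19 ALLOC][20-41 FREE]
Free blocks: [10 22] total_free=32 largest=22 -> 100*(32-22)/32 = 1000/32 = 31.25 -> rounds to 31

Answer: 31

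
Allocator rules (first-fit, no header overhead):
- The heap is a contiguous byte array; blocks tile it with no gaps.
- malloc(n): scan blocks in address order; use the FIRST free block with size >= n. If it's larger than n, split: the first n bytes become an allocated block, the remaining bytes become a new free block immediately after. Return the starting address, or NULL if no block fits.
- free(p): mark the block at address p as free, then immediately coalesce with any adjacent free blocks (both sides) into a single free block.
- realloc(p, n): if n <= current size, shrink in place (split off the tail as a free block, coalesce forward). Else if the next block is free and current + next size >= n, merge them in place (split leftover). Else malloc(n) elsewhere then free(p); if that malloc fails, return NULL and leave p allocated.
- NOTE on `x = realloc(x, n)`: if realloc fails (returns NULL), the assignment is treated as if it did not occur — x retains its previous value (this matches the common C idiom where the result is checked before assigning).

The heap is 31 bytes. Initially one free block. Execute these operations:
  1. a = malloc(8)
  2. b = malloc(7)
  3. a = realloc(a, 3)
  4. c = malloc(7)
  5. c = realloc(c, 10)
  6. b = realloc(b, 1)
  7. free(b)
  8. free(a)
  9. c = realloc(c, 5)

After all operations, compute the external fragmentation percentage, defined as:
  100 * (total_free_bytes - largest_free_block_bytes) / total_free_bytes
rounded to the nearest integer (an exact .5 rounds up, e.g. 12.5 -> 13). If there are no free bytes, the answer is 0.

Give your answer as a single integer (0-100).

Answer: 42

Derivation:
Op 1: a = malloc(8) -> a = 0; heap: [0-7 ALLOC][8-30 FREE]
Op 2: b = malloc(7) -> b = 8; heap: [0-7 ALLOC][8-14 ALLOC][15-30 FREE]
Op 3: a = realloc(a, 3) -> a = 0; heap: [0-2 ALLOC][3-7 FREE][8-14 ALLOC][15-30 FREE]
Op 4: c = malloc(7) -> c = 15; heap: [0-2 ALLOC][3-7 FREE][8-14 ALLOC][15-21 ALLOC][22-30 FREE]
Op 5: c = realloc(c, 10) -> c = 15; heap: [0-2 ALLOC][3-7 FREE][8-14 ALLOC][15-24 ALLOC][25-30 FREE]
Op 6: b = realloc(b, 1) -> b = 8; heap: [0-2 ALLOC][3-7 FREE][8-8 ALLOC][9-14 FREE][15-24 ALLOC][25-30 FREE]
Op 7: free(b) -> (freed b); heap: [0-2 ALLOC][3-14 FREE][15-24 ALLOC][25-30 FREE]
Op 8: free(a) -> (freed a); heap: [0-14 FREE][15-24 ALLOC][25-30 FREE]
Op 9: c = realloc(c, 5) -> c = 15; heap: [0-14 FREE][15-19 ALLOC][20-30 FREE]
Free blocks: [15 11] total_free=26 largest=15 -> 100*(26-15)/26 = 1100/26 ≈ 42.308 -> rounds to 42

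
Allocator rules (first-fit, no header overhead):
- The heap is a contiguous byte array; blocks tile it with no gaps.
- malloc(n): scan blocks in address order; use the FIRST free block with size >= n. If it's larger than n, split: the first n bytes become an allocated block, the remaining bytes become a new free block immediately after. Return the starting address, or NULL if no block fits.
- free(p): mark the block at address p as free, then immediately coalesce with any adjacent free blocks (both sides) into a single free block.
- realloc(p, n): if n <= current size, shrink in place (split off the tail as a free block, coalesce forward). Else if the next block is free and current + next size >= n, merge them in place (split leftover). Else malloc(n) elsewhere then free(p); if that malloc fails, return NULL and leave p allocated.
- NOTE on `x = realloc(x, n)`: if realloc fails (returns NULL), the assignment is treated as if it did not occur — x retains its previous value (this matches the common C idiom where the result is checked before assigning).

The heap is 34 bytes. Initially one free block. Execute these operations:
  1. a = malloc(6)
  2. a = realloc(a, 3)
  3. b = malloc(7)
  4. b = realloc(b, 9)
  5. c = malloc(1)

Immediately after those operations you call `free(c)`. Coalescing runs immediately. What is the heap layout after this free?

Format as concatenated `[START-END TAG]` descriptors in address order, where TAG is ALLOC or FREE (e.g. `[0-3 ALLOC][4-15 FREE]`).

Answer: [0-2 ALLOC][3-11 ALLOC][12-33 FREE]

Derivation:
Op 1: a = malloc(6) -> a = 0; heap: [0-5 ALLOC][6-33 FREE]
Op 2: a = realloc(a, 3) -> a = 0; heap: [0-2 ALLOC][3-33 FREE]
Op 3: b = malloc(7) -> b = 3; heap: [0-2 ALLOC][3-9 ALLOC][10-33 FREE]
Op 4: b = realloc(b, 9) -> b = 3; heap: [0-2 ALLOC][3-11 ALLOC][12-33 FREE]
Op 5: c = malloc(1) -> c = 12; heap: [0-2 ALLOC][3-11 ALLOC][12-12 ALLOC][13-33 FREE]
free(c): c = 12 -> block [12-12 ALLOC]; mark free, coalesce with adjacent free neighbors -> [0-2 ALLOC][3-11 ALLOC][12-33 FREE]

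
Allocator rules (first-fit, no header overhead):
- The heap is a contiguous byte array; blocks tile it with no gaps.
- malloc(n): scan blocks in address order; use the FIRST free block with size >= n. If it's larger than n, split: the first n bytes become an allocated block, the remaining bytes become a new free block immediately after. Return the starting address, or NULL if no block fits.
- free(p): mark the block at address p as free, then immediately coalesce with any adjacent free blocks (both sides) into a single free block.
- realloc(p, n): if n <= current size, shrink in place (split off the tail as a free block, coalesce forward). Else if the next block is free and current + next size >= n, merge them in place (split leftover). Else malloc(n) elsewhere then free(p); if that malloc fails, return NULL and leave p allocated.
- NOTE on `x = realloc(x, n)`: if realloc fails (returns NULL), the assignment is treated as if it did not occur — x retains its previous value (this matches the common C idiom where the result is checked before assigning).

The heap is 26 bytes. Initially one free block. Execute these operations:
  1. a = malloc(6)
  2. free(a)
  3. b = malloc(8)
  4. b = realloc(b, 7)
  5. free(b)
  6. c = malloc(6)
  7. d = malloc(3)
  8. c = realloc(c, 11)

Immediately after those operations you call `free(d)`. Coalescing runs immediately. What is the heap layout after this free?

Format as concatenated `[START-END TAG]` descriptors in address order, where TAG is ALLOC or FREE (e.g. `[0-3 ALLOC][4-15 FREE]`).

Answer: [0-8 FREE][9-19 ALLOC][20-25 FREE]

Derivation:
Op 1: a = malloc(6) -> a = 0; heap: [0-5 ALLOC][6-25 FREE]
Op 2: free(a) -> (freed a); heap: [0-25 FREE]
Op 3: b = malloc(8) -> b = 0; heap: [0-7 ALLOC][8-25 FREE]
Op 4: b = realloc(b, 7) -> b = 0; heap: [0-6 ALLOC][7-25 FREE]
Op 5: free(b) -> (freed b); heap: [0-25 FREE]
Op 6: c = malloc(6) -> c = 0; heap: [0-5 ALLOC][6-25 FREE]
Op 7: d = malloc(3) -> d = 6; heap: [0-5 ALLOC][6-8 ALLOC][9-25 FREE]
Op 8: c = realloc(c, 11) -> c = 9; heap: [0-5 FREE][6-8 ALLOC][9-19 ALLOC][20-25 FREE]
free(d): d = 6 -> block [6-8 ALLOC]; mark free, coalesce with adjacent free neighbors -> [0-8 FREE][9-19 ALLOC][20-25 FREE]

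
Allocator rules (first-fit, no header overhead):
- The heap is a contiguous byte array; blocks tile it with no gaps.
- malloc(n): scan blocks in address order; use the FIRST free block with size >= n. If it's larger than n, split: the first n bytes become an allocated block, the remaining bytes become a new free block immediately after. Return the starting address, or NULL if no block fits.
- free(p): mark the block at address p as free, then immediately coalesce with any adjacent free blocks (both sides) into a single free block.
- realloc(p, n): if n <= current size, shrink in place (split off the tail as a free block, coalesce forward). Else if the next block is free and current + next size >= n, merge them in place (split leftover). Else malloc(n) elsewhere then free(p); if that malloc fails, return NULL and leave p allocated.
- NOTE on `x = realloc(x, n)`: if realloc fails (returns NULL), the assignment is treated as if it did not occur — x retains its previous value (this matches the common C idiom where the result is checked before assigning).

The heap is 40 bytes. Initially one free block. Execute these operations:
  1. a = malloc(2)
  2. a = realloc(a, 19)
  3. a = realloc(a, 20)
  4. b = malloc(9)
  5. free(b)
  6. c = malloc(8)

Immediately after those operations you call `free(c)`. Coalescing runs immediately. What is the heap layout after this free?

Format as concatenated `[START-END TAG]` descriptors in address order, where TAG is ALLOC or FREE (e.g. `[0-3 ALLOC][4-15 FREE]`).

Answer: [0-19 ALLOC][20-39 FREE]

Derivation:
Op 1: a = malloc(2) -> a = 0; heap: [0-1 ALLOC][2-39 FREE]
Op 2: a = realloc(a, 19) -> a = 0; heap: [0-18 ALLOC][19-39 FREE]
Op 3: a = realloc(a, 20) -> a = 0; heap: [0-19 ALLOC][20-39 FREE]
Op 4: b = malloc(9) -> b = 20; heap: [0-19 ALLOC][20-28 ALLOC][29-39 FREE]
Op 5: free(b) -> (freed b); heap: [0-19 ALLOC][20-39 FREE]
Op 6: c = malloc(8) -> c = 20; heap: [0-19 ALLOC][20-27 ALLOC][28-39 FREE]
free(c): c = 20 -> block [20-27 ALLOC]; mark free, coalesce with adjacent free neighbors -> [0-19 ALLOC][20-39 FREE]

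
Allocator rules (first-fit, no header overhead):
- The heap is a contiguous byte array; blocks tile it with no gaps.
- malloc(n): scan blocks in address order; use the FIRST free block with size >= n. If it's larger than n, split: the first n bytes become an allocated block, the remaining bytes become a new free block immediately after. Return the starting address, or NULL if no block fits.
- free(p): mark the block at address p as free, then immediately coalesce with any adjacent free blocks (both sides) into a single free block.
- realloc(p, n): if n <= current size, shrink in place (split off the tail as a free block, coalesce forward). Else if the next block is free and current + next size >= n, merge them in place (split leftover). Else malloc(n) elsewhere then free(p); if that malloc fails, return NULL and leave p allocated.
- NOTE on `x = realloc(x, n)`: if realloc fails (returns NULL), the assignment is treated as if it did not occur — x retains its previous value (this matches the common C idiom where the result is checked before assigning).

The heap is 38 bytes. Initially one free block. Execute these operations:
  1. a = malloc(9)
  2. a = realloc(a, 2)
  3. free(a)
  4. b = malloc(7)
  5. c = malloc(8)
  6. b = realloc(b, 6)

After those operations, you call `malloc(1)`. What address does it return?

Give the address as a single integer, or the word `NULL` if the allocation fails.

Answer: 6

Derivation:
Op 1: a = malloc(9) -> a = 0; heap: [0-8 ALLOC][9-37 FREE]
Op 2: a = realloc(a, 2) -> a = 0; heap: [0-1 ALLOC][2-37 FREE]
Op 3: free(a) -> (freed a); heap: [0-37 FREE]
Op 4: b = malloc(7) -> b = 0; heap: [0-6 ALLOC][7-37 FREE]
Op 5: c = malloc(8) -> c = 7; heap: [0-6 ALLOC][7-14 ALLOC][15-37 FREE]
Op 6: b = realloc(b, 6) -> b = 0; heap: [0-5 ALLOC][6-6 FREE][7-14 ALLOC][15-37 FREE]
malloc(1): first-fit scan over [0-5 ALLOC][6-6 FREE][7-14 ALLOC][15-37 FREE] -> 6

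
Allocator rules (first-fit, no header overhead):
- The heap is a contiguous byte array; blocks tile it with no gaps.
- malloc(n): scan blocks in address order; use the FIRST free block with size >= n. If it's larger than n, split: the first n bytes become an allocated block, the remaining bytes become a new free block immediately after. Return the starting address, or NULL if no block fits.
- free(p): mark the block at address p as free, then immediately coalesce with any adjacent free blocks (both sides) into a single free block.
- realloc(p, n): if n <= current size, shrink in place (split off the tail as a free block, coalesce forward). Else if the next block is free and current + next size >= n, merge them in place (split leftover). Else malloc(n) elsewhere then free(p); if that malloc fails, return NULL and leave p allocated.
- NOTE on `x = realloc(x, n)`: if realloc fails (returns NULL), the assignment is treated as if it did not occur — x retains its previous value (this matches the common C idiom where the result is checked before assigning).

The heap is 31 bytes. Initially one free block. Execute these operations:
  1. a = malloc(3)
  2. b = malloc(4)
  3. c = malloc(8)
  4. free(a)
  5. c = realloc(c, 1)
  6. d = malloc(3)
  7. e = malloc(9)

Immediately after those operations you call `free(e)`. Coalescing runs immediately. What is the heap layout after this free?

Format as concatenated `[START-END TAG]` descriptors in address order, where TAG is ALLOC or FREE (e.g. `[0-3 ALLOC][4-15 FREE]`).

Answer: [0-2 ALLOC][3-6 ALLOC][7-7 ALLOC][8-30 FREE]

Derivation:
Op 1: a = malloc(3) -> a = 0; heap: [0-2 ALLOC][3-30 FREE]
Op 2: b = malloc(4) -> b = 3; heap: [0-2 ALLOC][3-6 ALLOC][7-30 FREE]
Op 3: c = malloc(8) -> c = 7; heap: [0-2 ALLOC][3-6 ALLOC][7-14 ALLOC][15-30 FREE]
Op 4: free(a) -> (freed a); heap: [0-2 FREE][3-6 ALLOC][7-14 ALLOC][15-30 FREE]
Op 5: c = realloc(c, 1) -> c = 7; heap: [0-2 FREE][3-6 ALLOC][7-7 ALLOC][8-30 FREE]
Op 6: d = malloc(3) -> d = 0; heap: [0-2 ALLOC][3-6 ALLOC][7-7 ALLOC][8-30 FREE]
Op 7: e = malloc(9) -> e = 8; heap: [0-2 ALLOC][3-6 ALLOC][7-7 ALLOC][8-16 ALLOC][17-30 FREE]
free(e): e = 8 -> block [8-16 ALLOC]; mark free, coalesce with adjacent free neighbors -> [0-2 ALLOC][3-6 ALLOC][7-7 ALLOC][8-30 FREE]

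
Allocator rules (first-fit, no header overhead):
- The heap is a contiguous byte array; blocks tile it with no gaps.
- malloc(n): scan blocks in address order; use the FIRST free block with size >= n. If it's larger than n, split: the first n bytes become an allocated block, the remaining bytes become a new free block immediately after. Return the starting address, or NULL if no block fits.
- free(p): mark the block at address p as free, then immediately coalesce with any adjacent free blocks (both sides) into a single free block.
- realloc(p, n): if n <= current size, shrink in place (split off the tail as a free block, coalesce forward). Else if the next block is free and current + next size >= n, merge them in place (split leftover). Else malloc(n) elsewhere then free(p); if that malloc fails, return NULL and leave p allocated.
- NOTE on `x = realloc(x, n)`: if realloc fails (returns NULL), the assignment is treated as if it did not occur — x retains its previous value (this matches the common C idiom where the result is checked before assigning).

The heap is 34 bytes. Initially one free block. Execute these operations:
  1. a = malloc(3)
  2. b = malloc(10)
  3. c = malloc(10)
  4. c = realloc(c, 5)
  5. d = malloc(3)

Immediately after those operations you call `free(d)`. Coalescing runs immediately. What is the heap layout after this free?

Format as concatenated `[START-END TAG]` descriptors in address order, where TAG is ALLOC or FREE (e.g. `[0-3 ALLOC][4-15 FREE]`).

Answer: [0-2 ALLOC][3-12 ALLOC][13-17 ALLOC][18-33 FREE]

Derivation:
Op 1: a = malloc(3) -> a = 0; heap: [0-2 ALLOC][3-33 FREE]
Op 2: b = malloc(10) -> b = 3; heap: [0-2 ALLOC][3-12 ALLOC][13-33 FREE]
Op 3: c = malloc(10) -> c = 13; heap: [0-2 ALLOC][3-12 ALLOC][13-22 ALLOC][23-33 FREE]
Op 4: c = realloc(c, 5) -> c = 13; heap: [0-2 ALLOC][3-12 ALLOC][13-17 ALLOC][18-33 FREE]
Op 5: d = malloc(3) -> d = 18; heap: [0-2 ALLOC][3-12 ALLOC][13-17 ALLOC][18-20 ALLOC][21-33 FREE]
free(d): d = 18 -> block [18-20 ALLOC]; mark free, coalesce with adjacent free neighbors -> [0-2 ALLOC][3-12 ALLOC][13-17 ALLOC][18-33 FREE]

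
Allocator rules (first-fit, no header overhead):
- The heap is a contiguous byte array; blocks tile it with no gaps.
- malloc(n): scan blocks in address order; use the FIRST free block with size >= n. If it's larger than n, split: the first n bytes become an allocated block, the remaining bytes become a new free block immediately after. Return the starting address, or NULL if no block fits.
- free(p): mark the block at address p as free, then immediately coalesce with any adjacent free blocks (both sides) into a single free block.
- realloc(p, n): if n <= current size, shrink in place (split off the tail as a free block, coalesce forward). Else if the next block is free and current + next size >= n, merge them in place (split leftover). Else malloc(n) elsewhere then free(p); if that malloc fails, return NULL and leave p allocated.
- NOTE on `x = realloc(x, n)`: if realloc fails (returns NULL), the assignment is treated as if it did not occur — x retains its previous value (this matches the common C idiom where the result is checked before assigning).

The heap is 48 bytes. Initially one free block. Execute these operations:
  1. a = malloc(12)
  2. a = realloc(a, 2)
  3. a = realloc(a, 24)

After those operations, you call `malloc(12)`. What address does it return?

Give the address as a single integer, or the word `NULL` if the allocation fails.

Op 1: a = malloc(12) -> a = 0; heap: [0-11 ALLOC][12-47 FREE]
Op 2: a = realloc(a, 2) -> a = 0; heap: [0-1 ALLOC][2-47 FREE]
Op 3: a = realloc(a, 24) -> a = 0; heap: [0-23 ALLOC][24-47 FREE]
malloc(12): first-fit scan over [0-23 ALLOC][24-47 FREE] -> 24

Answer: 24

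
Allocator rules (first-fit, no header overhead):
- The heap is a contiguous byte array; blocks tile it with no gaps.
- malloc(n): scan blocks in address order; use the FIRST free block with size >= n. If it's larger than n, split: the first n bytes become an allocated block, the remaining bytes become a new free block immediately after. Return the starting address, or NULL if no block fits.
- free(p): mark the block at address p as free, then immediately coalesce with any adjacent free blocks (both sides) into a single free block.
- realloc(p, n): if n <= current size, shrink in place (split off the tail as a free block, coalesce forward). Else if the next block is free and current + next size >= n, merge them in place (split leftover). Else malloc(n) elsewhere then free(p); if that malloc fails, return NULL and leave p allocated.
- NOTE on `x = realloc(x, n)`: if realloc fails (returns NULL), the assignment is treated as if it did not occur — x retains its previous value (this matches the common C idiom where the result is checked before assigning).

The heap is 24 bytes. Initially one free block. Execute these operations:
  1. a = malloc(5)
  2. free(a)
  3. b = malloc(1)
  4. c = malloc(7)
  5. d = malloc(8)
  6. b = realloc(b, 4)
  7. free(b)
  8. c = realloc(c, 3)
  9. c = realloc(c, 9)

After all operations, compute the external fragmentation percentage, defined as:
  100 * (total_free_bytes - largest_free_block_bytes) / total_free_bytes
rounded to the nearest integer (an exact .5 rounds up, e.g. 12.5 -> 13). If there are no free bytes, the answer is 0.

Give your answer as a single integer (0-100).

Answer: 38

Derivation:
Op 1: a = malloc(5) -> a = 0; heap: [0-4 ALLOC][5-23 FREE]
Op 2: free(a) -> (freed a); heap: [0-23 FREE]
Op 3: b = malloc(1) -> b = 0; heap: [0-0 ALLOC][1-23 FREE]
Op 4: c = malloc(7) -> c = 1; heap: [0-0 ALLOC][1-7 ALLOC][8-23 FREE]
Op 5: d = malloc(8) -> d = 8; heap: [0-0 ALLOC][1-7 ALLOC][8-15 ALLOC][16-23 FREE]
Op 6: b = realloc(b, 4) -> b = 16; heap: [0-0 FREE][1-7 ALLOC][8-15 ALLOC][16-19 ALLOC][20-23 FREE]
Op 7: free(b) -> (freed b); heap: [0-0 FREE][1-7 ALLOC][8-15 ALLOC][16-23 FREE]
Op 8: c = realloc(c, 3) -> c = 1; heap: [0-0 FREE][1-3 ALLOC][4-7 FREE][8-15 ALLOC][16-23 FREE]
Op 9: c = realloc(c, 9) -> NULL (c unchanged); heap: [0-0 FREE][1-3 ALLOC][4-7 FREE][8-15 ALLOC][16-23 FREE]
Free blocks: [1 4 8] total_free=13 largest=8 -> 100*(13-8)/13 = 500/13 ≈ 38.462 -> rounds to 38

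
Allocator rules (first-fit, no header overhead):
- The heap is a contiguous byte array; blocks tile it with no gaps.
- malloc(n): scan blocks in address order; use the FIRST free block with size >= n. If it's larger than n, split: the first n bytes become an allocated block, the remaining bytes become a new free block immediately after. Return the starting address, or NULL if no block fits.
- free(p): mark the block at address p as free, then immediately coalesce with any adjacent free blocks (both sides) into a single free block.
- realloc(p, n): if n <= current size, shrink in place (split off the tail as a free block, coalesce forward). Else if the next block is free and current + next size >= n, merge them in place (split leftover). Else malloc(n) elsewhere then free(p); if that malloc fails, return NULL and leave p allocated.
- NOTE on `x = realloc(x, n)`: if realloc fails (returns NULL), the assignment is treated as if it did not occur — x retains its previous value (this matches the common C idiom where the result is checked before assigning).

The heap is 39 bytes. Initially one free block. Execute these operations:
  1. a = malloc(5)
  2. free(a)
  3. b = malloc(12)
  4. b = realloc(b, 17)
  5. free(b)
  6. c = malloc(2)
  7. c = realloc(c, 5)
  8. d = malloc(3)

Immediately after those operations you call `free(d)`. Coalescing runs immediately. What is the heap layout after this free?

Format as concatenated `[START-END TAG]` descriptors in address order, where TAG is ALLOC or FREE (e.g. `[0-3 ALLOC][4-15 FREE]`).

Answer: [0-4 ALLOC][5-38 FREE]

Derivation:
Op 1: a = malloc(5) -> a = 0; heap: [0-4 ALLOC][5-38 FREE]
Op 2: free(a) -> (freed a); heap: [0-38 FREE]
Op 3: b = malloc(12) -> b = 0; heap: [0-11 ALLOC][12-38 FREE]
Op 4: b = realloc(b, 17) -> b = 0; heap: [0-16 ALLOC][17-38 FREE]
Op 5: free(b) -> (freed b); heap: [0-38 FREE]
Op 6: c = malloc(2) -> c = 0; heap: [0-1 ALLOC][2-38 FREE]
Op 7: c = realloc(c, 5) -> c = 0; heap: [0-4 ALLOC][5-38 FREE]
Op 8: d = malloc(3) -> d = 5; heap: [0-4 ALLOC][5-7 ALLOC][8-38 FREE]
free(d): d = 5 -> block [5-7 ALLOC]; mark free, coalesce with adjacent free neighbors -> [0-4 ALLOC][5-38 FREE]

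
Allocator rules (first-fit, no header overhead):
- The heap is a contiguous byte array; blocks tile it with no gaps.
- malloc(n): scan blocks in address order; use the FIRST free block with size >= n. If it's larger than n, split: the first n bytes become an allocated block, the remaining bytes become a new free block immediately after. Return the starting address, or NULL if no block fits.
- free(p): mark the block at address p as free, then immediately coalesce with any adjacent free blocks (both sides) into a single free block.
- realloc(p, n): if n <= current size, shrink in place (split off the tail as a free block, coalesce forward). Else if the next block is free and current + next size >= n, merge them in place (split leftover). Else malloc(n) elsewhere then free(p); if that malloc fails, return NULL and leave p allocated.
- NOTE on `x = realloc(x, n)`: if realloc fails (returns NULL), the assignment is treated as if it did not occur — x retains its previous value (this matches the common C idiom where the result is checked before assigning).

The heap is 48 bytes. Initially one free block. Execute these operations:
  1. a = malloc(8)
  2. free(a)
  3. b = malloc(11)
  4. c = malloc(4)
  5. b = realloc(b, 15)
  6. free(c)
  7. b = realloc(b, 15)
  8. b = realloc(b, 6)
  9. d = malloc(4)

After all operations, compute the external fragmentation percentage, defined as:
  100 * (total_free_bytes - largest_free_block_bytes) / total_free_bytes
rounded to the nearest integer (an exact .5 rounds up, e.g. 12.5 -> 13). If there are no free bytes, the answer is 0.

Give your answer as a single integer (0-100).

Answer: 29

Derivation:
Op 1: a = malloc(8) -> a = 0; heap: [0-7 ALLOC][8-47 FREE]
Op 2: free(a) -> (freed a); heap: [0-47 FREE]
Op 3: b = malloc(11) -> b = 0; heap: [0-10 ALLOC][11-47 FREE]
Op 4: c = malloc(4) -> c = 11; heap: [0-10 ALLOC][11-14 ALLOC][15-47 FREE]
Op 5: b = realloc(b, 15) -> b = 15; heap: [0-10 FREE][11-14 ALLOC][15-29 ALLOC][30-47 FREE]
Op 6: free(c) -> (freed c); heap: [0-14 FREE][15-29 ALLOC][30-47 FREE]
Op 7: b = realloc(b, 15) -> b = 15; heap: [0-14 FREE][15-29 ALLOC][30-47 FREE]
Op 8: b = realloc(b, 6) -> b = 15; heap: [0-14 FREE][15-20 ALLOC][21-47 FREE]
Op 9: d = malloc(4) -> d = 0; heap: [0-3 ALLOC][4-14 FREE][15-20 ALLOC][21-47 FREE]
Free blocks: [11 27] total_free=38 largest=27 -> 100*(38-27)/38 = 1100/38 ≈ 28.947 -> rounds to 29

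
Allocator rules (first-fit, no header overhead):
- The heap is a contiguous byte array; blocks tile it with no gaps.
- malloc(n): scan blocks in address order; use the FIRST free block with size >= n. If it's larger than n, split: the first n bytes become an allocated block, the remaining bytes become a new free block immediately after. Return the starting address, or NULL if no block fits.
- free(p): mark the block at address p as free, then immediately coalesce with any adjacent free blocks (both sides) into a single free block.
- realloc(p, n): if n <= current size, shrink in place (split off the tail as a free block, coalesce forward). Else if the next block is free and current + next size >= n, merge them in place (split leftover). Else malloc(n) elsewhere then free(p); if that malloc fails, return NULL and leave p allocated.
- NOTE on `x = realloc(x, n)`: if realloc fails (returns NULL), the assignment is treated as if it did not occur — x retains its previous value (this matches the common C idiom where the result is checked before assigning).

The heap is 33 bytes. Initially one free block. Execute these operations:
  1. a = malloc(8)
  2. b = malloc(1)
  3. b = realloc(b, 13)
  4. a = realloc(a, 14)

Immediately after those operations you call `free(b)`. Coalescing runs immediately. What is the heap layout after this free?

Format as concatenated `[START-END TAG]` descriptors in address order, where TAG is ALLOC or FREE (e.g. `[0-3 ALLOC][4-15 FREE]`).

Answer: [0-7 ALLOC][8-32 FREE]

Derivation:
Op 1: a = malloc(8) -> a = 0; heap: [0-7 ALLOC][8-32 FREE]
Op 2: b = malloc(1) -> b = 8; heap: [0-7 ALLOC][8-8 ALLOC][9-32 FREE]
Op 3: b = realloc(b, 13) -> b = 8; heap: [0-7 ALLOC][8-20 ALLOC][21-32 FREE]
Op 4: a = realloc(a, 14) -> NULL (a unchanged); heap: [0-7 ALLOC][8-20 ALLOC][21-32 FREE]
free(b): b = 8 -> block [8-20 ALLOC]; mark free, coalesce with adjacent free neighbors -> [0-7 ALLOC][8-32 FREE]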